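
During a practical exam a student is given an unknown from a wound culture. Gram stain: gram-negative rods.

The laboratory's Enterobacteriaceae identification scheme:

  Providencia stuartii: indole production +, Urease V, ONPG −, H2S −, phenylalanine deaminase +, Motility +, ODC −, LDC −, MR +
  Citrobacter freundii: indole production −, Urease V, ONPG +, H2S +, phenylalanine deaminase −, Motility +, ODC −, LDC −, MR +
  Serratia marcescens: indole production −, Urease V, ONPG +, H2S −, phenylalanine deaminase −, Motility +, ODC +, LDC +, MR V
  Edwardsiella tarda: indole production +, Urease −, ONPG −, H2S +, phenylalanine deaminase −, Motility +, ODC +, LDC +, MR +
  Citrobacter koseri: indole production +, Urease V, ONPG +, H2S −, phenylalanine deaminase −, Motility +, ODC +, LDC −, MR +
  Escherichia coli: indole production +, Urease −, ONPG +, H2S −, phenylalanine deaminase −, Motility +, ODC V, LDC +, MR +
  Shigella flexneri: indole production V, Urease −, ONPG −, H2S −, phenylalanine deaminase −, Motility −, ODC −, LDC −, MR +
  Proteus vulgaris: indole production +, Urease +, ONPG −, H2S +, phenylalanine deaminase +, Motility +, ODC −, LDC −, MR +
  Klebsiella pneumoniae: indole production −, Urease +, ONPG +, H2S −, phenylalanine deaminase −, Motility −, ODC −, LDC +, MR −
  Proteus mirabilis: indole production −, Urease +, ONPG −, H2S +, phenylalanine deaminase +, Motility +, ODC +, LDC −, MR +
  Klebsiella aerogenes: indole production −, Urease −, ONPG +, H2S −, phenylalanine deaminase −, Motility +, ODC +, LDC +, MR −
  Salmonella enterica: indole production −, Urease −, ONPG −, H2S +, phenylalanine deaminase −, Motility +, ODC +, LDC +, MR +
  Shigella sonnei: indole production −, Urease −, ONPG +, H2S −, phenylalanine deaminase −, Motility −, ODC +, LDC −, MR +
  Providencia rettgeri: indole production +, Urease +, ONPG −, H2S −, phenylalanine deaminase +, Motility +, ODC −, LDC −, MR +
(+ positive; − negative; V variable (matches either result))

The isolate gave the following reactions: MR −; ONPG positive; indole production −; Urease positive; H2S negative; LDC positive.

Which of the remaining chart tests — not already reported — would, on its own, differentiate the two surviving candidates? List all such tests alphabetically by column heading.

LDC +: excludes 8 organisms — 6 left.
ONPG +: excludes Edwardsiella tarda, Salmonella enterica — 4 left.
indole production −: excludes Escherichia coli — 3 left.
MR −: all 3 remaining candidates are consistent.
H2S −: all 3 remaining candidates are consistent.
Urease +: excludes Klebsiella aerogenes — 2 left.
Two candidates remain: Klebsiella pneumoniae and Serratia marcescens.
  phenylalanine deaminase: − vs − — same for both, does not separate.
  Motility: Klebsiella pneumoniae −, Serratia marcescens + — discriminates.
  ODC: Klebsiella pneumoniae −, Serratia marcescens + — discriminates.

Motility, ODC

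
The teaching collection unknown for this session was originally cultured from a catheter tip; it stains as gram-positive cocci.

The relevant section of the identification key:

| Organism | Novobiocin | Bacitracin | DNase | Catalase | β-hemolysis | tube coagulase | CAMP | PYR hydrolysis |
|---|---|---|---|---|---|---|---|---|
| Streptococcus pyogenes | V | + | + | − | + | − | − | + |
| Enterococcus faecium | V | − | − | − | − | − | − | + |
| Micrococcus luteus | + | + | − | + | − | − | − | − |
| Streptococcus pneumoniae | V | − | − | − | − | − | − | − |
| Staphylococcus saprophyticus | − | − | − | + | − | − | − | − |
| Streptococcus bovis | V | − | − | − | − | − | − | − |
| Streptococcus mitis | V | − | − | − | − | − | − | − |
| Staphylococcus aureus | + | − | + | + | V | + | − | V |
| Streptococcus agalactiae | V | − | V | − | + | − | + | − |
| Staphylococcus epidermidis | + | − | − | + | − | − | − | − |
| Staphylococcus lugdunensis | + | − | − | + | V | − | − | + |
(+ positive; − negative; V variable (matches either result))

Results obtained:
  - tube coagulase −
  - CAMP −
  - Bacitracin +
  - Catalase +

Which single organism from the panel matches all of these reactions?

Bacitracin +: excludes 9 organisms — 2 left.
CAMP −: all 2 remaining candidates are consistent.
tube coagulase −: all 2 remaining candidates are consistent.
Catalase +: excludes Streptococcus pyogenes — 1 left.

Micrococcus luteus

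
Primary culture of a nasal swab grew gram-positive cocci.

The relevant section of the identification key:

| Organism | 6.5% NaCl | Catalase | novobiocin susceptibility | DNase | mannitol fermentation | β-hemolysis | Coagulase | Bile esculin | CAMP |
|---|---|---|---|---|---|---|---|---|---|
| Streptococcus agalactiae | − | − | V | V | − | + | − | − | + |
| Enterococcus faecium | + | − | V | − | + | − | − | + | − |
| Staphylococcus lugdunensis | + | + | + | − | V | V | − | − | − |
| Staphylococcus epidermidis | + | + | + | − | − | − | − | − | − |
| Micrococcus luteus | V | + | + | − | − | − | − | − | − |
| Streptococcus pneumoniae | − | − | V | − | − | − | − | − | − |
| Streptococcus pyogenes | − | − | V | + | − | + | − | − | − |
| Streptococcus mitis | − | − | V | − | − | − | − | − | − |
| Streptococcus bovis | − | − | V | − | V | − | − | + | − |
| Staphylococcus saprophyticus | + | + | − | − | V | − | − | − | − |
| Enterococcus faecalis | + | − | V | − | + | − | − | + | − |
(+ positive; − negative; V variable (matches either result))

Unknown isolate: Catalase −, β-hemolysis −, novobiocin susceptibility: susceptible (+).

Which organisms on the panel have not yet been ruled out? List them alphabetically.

Enterococcus faecalis, Enterococcus faecium, Streptococcus bovis, Streptococcus mitis, Streptococcus pneumoniae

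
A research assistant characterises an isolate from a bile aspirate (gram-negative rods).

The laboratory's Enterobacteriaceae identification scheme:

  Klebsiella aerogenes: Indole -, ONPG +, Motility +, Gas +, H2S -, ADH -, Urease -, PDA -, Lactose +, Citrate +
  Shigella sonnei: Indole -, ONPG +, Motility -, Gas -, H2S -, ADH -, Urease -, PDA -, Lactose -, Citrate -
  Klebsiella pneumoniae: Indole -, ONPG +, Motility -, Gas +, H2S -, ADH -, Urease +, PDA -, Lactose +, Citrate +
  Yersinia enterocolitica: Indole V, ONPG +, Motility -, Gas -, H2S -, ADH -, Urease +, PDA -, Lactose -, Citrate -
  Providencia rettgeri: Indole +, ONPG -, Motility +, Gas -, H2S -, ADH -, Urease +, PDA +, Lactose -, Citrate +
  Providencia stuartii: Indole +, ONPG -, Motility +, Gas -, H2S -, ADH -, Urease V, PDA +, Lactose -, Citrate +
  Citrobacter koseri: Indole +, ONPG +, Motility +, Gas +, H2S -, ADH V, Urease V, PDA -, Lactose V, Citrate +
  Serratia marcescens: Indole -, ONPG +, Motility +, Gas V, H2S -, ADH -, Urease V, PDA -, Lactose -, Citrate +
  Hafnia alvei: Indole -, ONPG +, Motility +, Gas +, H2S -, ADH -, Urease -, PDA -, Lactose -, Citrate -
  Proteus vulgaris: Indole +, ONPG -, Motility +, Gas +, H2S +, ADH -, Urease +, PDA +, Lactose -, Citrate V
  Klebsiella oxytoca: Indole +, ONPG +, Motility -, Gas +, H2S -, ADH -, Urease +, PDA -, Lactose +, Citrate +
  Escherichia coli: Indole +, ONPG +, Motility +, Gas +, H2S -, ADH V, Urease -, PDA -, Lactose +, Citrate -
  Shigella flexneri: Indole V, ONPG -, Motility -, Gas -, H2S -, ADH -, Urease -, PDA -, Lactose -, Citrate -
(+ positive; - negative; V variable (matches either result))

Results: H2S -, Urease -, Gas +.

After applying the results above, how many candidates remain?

Urease -: excludes 5 organisms — 8 left.
H2S -: all 8 remaining candidates are consistent.
Gas +: excludes Shigella sonnei, Providencia stuartii, Shigella flexneri — 5 left.
Still consistent: Citrobacter koseri, Escherichia coli, Hafnia alvei, Klebsiella aerogenes, Serratia marcescens.

5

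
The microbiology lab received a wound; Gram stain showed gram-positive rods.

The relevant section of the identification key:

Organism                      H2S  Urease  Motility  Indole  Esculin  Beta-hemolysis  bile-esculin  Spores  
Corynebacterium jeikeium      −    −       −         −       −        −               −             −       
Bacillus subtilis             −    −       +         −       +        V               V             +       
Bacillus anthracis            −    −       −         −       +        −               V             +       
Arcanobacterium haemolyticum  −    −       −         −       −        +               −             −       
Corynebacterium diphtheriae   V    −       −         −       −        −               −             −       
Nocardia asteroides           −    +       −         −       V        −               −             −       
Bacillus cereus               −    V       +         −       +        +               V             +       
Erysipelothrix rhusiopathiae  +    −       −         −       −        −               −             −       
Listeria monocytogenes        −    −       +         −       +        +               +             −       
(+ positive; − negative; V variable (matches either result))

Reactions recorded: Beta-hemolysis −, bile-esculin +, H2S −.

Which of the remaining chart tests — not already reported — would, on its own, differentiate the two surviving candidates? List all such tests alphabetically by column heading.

Motility

Beta-hemolysis −: excludes Arcanobacterium haemolyticum, Bacillus cereus, Listeria monocytogenes — 6 left.
H2S −: excludes Erysipelothrix rhusiopathiae — 5 left.
bile-esculin +: excludes Corynebacterium jeikeium, Corynebacterium diphtheriae, Nocardia asteroides — 2 left.
Two candidates remain: Bacillus anthracis and Bacillus subtilis.
  Urease: − vs − — same for both, does not separate.
  Motility: Bacillus anthracis −, Bacillus subtilis + — discriminates.
  Indole: − vs − — same for both, does not separate.
  Esculin: + vs + — same for both, does not separate.
  Spores: + vs + — same for both, does not separate.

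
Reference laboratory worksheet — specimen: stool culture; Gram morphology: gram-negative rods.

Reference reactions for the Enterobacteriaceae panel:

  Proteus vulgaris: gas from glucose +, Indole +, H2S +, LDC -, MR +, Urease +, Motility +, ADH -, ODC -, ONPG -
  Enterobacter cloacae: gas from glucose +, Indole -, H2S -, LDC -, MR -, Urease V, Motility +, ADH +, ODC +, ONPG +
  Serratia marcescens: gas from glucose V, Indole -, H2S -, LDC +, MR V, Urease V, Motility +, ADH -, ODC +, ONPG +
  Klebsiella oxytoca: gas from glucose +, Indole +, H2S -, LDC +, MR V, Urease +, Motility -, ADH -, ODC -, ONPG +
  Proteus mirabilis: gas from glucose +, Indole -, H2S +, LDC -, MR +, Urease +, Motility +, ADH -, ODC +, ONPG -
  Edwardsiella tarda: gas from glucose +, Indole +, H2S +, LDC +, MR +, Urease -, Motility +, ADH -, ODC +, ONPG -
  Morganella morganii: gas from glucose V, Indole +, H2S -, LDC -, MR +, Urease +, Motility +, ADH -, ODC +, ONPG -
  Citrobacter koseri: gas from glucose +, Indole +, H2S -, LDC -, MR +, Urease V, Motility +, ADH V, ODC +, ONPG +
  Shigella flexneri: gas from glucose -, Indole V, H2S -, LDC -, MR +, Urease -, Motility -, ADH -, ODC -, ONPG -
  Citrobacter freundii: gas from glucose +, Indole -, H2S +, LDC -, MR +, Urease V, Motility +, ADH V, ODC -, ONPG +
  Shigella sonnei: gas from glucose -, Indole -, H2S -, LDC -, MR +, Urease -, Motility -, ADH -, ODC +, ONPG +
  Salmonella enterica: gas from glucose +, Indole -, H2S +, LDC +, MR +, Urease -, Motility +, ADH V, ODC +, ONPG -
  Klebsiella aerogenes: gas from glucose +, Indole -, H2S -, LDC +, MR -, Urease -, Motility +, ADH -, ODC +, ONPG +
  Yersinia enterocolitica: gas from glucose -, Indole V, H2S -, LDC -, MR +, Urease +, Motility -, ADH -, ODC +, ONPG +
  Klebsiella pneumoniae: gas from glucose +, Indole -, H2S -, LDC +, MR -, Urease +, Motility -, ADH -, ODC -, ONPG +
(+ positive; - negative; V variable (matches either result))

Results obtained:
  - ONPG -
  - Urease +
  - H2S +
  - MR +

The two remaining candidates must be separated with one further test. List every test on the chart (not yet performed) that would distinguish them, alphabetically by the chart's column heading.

MR +: excludes Enterobacter cloacae, Klebsiella aerogenes, Klebsiella pneumoniae — 12 left.
ONPG -: excludes 6 organisms — 6 left.
H2S +: excludes Morganella morganii, Shigella flexneri — 4 left.
Urease +: excludes Edwardsiella tarda, Salmonella enterica — 2 left.
Two candidates remain: Proteus mirabilis and Proteus vulgaris.
  gas from glucose: + vs + — same for both, does not separate.
  Indole: Proteus mirabilis -, Proteus vulgaris + — discriminates.
  LDC: - vs - — same for both, does not separate.
  Motility: + vs + — same for both, does not separate.
  ADH: - vs - — same for both, does not separate.
  ODC: Proteus mirabilis +, Proteus vulgaris - — discriminates.

Indole, ODC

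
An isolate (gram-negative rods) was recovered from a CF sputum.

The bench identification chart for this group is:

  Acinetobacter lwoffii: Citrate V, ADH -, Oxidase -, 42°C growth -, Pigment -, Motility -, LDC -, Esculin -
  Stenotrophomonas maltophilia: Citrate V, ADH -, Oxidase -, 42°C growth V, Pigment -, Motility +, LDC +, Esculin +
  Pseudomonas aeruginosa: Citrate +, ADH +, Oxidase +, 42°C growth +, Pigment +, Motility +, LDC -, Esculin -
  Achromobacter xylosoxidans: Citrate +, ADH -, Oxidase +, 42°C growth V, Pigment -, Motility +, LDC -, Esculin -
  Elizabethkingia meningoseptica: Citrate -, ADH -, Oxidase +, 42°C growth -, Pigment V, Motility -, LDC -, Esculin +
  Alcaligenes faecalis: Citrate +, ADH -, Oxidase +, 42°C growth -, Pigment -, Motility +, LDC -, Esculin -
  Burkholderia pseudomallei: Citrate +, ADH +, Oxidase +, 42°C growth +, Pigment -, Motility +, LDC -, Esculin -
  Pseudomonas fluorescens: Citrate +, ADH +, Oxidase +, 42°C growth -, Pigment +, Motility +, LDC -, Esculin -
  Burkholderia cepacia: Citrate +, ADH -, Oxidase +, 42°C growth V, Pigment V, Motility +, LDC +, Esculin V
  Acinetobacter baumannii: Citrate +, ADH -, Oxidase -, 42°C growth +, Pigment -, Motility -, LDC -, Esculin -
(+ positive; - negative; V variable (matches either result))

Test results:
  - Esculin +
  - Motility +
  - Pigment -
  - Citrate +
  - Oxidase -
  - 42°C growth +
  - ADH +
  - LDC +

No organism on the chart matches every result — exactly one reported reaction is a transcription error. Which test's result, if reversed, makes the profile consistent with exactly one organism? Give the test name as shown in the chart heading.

ADH

As reported, no row in the chart matches all 8 reactions.
Reversing Esculin → still no organism matches.
Reversing Oxidase → still no organism matches.
Reversing Citrate → still no organism matches.
Reversing 42°C growth → still no organism matches.
Reversing LDC → still no organism matches.
Reversing Motility → still no organism matches.
Reversing Pigment → still no organism matches.
Reversing ADH (to -) → unique match: Stenotrophomonas maltophilia.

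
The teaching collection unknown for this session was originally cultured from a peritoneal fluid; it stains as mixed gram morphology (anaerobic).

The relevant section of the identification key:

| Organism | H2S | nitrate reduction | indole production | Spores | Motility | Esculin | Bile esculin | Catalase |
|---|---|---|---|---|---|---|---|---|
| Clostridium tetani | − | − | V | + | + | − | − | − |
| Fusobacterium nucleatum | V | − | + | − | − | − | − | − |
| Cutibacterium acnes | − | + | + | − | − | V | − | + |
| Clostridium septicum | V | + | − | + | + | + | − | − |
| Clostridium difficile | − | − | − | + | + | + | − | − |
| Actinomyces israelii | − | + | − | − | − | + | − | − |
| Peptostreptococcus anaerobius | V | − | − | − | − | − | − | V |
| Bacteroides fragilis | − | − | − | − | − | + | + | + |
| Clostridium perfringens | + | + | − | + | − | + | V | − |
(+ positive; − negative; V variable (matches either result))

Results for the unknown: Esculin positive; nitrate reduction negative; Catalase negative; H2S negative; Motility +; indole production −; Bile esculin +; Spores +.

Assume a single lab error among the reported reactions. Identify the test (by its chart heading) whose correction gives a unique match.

As reported, no row in the chart matches all 8 reactions.
Reversing indole production → still no organism matches.
Reversing Esculin → still no organism matches.
Reversing Catalase → still no organism matches.
Reversing H2S → still no organism matches.
Reversing nitrate reduction → still no organism matches.
Reversing Motility → still no organism matches.
Reversing Spores → still no organism matches.
Reversing Bile esculin (to −) → unique match: Clostridium difficile.

Bile esculin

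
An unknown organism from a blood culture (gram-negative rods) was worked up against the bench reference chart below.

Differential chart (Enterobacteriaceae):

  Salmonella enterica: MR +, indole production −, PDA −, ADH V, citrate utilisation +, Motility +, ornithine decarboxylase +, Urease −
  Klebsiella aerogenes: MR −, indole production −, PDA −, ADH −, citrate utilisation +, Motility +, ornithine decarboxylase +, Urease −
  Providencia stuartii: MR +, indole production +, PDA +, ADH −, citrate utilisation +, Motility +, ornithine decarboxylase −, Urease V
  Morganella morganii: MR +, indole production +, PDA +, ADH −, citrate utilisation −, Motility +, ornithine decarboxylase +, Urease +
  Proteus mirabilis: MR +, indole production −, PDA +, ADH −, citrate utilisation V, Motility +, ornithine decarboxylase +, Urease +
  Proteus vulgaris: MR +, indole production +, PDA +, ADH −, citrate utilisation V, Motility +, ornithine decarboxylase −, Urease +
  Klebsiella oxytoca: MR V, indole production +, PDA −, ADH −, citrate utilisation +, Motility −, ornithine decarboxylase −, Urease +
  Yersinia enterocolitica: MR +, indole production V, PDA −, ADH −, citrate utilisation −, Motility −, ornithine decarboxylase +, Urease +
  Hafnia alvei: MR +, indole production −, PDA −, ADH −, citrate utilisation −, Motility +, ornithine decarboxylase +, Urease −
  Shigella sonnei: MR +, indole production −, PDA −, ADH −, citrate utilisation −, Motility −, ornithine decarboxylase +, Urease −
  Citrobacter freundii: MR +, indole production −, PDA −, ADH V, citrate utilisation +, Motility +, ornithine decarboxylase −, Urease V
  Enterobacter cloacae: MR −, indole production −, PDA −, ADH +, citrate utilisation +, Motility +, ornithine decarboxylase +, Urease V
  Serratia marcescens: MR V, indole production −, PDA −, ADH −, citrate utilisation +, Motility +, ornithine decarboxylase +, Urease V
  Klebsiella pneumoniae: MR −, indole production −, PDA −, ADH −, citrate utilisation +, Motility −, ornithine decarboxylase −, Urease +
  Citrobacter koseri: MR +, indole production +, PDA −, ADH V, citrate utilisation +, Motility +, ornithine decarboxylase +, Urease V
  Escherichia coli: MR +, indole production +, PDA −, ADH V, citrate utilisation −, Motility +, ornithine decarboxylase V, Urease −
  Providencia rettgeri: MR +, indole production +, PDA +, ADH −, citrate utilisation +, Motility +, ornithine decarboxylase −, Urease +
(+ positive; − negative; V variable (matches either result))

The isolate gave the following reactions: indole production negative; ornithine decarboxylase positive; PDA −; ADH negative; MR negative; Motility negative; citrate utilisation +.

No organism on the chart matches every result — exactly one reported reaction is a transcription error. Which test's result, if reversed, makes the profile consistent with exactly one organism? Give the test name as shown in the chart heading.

ornithine decarboxylase

As reported, no row in the chart matches all 7 reactions.
Reversing Motility → 2 organisms match (not unique).
Reversing citrate utilisation → still no organism matches.
Reversing indole production → still no organism matches.
Reversing PDA → still no organism matches.
Reversing ADH → still no organism matches.
Reversing MR → still no organism matches.
Reversing ornithine decarboxylase (to −) → unique match: Klebsiella pneumoniae.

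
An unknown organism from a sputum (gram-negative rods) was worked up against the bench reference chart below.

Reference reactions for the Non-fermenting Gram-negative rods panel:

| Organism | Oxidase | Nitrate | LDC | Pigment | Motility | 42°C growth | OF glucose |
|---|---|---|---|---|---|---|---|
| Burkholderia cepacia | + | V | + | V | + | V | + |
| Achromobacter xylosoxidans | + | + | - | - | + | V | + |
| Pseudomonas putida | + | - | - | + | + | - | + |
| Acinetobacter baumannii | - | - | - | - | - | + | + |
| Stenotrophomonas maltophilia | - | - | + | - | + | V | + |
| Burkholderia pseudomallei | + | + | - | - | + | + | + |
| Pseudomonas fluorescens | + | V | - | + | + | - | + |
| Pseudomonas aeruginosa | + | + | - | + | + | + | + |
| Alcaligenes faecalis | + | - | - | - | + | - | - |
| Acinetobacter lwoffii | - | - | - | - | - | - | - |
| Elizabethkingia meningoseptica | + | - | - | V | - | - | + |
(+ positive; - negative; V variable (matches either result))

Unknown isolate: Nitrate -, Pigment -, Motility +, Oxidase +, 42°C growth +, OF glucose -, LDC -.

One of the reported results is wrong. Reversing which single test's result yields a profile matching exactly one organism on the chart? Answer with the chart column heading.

42°C growth

As reported, no row in the chart matches all 7 reactions.
Reversing Pigment → still no organism matches.
Reversing Oxidase → still no organism matches.
Reversing Nitrate → still no organism matches.
Reversing LDC → still no organism matches.
Reversing Motility → still no organism matches.
Reversing OF glucose → still no organism matches.
Reversing 42°C growth (to -) → unique match: Alcaligenes faecalis.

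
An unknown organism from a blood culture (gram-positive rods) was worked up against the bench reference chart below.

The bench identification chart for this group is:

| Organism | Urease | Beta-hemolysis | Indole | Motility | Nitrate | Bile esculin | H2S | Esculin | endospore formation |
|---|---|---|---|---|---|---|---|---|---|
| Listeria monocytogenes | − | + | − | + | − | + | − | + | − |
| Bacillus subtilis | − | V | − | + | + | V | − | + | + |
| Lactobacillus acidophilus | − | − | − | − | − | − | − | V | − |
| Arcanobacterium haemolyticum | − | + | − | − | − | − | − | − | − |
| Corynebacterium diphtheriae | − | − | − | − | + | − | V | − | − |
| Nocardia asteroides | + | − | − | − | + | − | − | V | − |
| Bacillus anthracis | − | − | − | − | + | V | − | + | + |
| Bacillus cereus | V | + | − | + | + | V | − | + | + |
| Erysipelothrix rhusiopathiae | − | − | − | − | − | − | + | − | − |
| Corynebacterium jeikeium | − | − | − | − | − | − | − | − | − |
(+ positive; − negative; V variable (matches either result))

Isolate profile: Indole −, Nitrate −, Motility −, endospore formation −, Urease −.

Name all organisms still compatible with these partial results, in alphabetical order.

Arcanobacterium haemolyticum, Corynebacterium jeikeium, Erysipelothrix rhusiopathiae, Lactobacillus acidophilus

Indole −: all 10 remaining candidates are consistent.
Nitrate −: excludes 5 organisms — 5 left.
Urease −: all 5 remaining candidates are consistent.
endospore formation −: all 5 remaining candidates are consistent.
Motility −: excludes Listeria monocytogenes — 4 left.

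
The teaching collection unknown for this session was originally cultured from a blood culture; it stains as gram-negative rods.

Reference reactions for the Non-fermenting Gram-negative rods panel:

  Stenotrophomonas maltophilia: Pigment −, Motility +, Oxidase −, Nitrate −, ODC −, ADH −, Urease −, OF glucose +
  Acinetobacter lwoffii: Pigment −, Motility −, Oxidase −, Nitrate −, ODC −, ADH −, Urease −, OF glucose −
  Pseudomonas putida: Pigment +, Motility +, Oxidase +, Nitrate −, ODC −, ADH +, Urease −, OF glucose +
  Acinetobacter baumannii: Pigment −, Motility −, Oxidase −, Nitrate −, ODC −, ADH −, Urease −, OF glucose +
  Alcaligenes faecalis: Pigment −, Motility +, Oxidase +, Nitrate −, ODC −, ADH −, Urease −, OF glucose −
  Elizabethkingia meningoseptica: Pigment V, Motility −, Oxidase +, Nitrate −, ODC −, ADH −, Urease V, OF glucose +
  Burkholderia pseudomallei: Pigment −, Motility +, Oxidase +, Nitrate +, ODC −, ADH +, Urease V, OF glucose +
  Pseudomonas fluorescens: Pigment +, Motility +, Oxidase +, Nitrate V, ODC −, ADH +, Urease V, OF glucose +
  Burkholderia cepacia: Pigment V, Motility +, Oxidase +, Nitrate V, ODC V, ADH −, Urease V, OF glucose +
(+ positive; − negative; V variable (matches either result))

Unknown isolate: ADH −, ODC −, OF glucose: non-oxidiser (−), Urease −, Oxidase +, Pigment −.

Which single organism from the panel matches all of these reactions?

Alcaligenes faecalis

ODC −: all 9 remaining candidates are consistent.
ADH −: excludes Pseudomonas putida, Burkholderia pseudomallei, Pseudomonas fluorescens — 6 left.
Pigment −: all 6 remaining candidates are consistent.
Urease −: all 6 remaining candidates are consistent.
OF glucose −: excludes Stenotrophomonas maltophilia, Acinetobacter baumannii, Elizabethkingia meningoseptica, Burkholderia cepacia — 2 left.
Oxidase +: excludes Acinetobacter lwoffii — 1 left.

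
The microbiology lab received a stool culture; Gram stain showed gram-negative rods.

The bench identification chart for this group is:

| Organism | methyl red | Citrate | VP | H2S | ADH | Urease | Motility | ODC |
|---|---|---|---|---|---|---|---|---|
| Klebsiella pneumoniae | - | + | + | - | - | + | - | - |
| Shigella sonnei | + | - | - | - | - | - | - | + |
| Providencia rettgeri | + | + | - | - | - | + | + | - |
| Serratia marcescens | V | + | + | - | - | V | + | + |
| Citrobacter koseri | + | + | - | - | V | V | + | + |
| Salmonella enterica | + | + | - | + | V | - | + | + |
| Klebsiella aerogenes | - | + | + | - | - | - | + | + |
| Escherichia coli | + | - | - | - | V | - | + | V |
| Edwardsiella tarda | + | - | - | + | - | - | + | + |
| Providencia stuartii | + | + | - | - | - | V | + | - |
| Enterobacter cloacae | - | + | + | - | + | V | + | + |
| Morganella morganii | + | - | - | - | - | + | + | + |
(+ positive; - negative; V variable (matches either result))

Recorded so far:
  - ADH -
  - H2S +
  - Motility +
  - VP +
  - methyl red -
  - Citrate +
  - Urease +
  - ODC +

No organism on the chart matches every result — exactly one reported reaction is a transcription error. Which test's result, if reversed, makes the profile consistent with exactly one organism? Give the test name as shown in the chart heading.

As reported, no row in the chart matches all 8 reactions.
Reversing VP → still no organism matches.
Reversing methyl red → still no organism matches.
Reversing ODC → still no organism matches.
Reversing Urease → still no organism matches.
Reversing Citrate → still no organism matches.
Reversing Motility → still no organism matches.
Reversing H2S (to -) → unique match: Serratia marcescens.
Reversing ADH → still no organism matches.

H2S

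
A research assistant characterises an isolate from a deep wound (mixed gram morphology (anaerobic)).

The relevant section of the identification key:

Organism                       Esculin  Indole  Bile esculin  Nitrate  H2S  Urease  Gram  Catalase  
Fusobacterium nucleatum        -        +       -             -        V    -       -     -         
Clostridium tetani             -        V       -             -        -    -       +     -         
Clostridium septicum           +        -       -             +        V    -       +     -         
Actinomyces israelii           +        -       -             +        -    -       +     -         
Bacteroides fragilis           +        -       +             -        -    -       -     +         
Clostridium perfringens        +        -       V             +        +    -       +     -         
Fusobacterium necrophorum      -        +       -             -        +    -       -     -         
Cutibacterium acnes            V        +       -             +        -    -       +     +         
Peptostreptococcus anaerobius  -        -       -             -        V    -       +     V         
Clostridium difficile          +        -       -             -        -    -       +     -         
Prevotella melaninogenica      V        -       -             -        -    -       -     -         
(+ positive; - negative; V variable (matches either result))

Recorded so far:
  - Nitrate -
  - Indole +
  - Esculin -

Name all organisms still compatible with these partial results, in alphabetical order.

Clostridium tetani, Fusobacterium necrophorum, Fusobacterium nucleatum

Nitrate -: excludes Clostridium septicum, Actinomyces israelii, Clostridium perfringens, Cutibacterium acnes — 7 left.
Esculin -: excludes Bacteroides fragilis, Clostridium difficile — 5 left.
Indole +: excludes Peptostreptococcus anaerobius, Prevotella melaninogenica — 3 left.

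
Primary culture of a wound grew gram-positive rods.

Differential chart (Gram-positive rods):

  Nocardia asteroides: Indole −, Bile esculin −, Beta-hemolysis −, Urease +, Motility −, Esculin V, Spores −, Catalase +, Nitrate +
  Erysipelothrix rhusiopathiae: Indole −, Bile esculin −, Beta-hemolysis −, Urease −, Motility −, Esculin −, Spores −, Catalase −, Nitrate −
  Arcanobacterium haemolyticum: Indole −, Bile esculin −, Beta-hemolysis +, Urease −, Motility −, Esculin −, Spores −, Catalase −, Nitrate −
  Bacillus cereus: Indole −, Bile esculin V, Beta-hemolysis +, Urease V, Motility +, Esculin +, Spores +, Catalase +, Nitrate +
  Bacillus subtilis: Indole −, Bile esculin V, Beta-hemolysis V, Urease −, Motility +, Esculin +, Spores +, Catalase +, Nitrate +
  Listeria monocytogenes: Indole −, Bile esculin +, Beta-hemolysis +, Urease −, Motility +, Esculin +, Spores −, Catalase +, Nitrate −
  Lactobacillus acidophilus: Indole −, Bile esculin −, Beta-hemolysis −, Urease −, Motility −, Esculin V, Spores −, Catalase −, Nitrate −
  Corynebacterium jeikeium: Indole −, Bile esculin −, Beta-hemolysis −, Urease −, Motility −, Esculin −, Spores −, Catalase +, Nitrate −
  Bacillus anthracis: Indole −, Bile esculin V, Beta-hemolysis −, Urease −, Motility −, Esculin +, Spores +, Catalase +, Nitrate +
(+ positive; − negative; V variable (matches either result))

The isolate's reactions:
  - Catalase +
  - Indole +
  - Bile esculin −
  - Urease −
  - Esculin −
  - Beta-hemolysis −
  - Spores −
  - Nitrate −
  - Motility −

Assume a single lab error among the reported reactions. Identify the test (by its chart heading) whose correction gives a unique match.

Indole

As reported, no row in the chart matches all 9 reactions.
Reversing Motility → still no organism matches.
Reversing Beta-hemolysis → still no organism matches.
Reversing Bile esculin → still no organism matches.
Reversing Esculin → still no organism matches.
Reversing Nitrate → still no organism matches.
Reversing Catalase → still no organism matches.
Reversing Urease → still no organism matches.
Reversing Indole (to −) → unique match: Corynebacterium jeikeium.
Reversing Spores → still no organism matches.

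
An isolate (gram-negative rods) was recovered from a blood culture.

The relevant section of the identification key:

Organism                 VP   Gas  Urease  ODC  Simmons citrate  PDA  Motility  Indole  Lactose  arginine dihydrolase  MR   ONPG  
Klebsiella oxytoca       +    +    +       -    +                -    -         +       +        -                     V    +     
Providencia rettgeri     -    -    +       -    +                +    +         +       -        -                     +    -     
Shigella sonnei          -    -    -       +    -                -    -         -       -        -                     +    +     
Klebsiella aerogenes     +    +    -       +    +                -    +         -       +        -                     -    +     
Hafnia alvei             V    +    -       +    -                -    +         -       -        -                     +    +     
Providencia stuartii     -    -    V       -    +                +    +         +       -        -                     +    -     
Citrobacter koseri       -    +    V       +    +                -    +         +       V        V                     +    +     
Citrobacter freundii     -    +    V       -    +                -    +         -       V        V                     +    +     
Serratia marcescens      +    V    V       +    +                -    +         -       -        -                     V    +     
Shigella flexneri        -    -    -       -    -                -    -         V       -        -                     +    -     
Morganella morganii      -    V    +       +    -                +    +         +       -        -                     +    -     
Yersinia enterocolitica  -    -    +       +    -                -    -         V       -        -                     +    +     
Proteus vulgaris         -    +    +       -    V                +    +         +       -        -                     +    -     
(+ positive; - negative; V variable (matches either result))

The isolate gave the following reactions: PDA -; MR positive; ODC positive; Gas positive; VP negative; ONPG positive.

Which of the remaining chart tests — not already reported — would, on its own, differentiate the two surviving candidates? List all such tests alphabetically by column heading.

PDA -: excludes Providencia rettgeri, Providencia stuartii, Morganella morganii, Proteus vulgaris — 9 left.
ONPG +: excludes Shigella flexneri — 8 left.
MR +: excludes Klebsiella aerogenes — 7 left.
ODC +: excludes Klebsiella oxytoca, Citrobacter freundii — 5 left.
VP -: excludes Serratia marcescens — 4 left.
Gas +: excludes Shigella sonnei, Yersinia enterocolitica — 2 left.
Two candidates remain: Citrobacter koseri and Hafnia alvei.
  Urease: V vs - — variable for at least one, does not separate.
  Simmons citrate: Citrobacter koseri +, Hafnia alvei - — discriminates.
  Motility: + vs + — same for both, does not separate.
  Indole: Citrobacter koseri +, Hafnia alvei - — discriminates.
  Lactose: V vs - — variable for at least one, does not separate.
  arginine dihydrolase: V vs - — variable for at least one, does not separate.

Indole, Simmons citrate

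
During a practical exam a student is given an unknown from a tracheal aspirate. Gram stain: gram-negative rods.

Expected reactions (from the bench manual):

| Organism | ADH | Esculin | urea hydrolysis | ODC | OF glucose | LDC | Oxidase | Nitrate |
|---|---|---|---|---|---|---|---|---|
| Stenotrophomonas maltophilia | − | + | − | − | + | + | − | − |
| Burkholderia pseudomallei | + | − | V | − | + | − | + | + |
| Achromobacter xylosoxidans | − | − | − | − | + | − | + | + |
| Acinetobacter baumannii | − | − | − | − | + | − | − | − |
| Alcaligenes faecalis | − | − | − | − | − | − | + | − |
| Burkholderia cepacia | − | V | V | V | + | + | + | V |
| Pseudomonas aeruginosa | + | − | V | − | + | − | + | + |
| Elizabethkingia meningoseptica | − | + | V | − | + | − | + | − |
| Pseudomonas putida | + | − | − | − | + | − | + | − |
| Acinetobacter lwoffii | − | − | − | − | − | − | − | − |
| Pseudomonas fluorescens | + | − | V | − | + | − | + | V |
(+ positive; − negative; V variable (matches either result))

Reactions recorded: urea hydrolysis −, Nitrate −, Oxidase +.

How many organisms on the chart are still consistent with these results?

Nitrate −: excludes Burkholderia pseudomallei, Achromobacter xylosoxidans, Pseudomonas aeruginosa — 8 left.
Oxidase +: excludes Stenotrophomonas maltophilia, Acinetobacter baumannii, Acinetobacter lwoffii — 5 left.
urea hydrolysis −: all 5 remaining candidates are consistent.
Still consistent: Alcaligenes faecalis, Burkholderia cepacia, Elizabethkingia meningoseptica, Pseudomonas fluorescens, Pseudomonas putida.

5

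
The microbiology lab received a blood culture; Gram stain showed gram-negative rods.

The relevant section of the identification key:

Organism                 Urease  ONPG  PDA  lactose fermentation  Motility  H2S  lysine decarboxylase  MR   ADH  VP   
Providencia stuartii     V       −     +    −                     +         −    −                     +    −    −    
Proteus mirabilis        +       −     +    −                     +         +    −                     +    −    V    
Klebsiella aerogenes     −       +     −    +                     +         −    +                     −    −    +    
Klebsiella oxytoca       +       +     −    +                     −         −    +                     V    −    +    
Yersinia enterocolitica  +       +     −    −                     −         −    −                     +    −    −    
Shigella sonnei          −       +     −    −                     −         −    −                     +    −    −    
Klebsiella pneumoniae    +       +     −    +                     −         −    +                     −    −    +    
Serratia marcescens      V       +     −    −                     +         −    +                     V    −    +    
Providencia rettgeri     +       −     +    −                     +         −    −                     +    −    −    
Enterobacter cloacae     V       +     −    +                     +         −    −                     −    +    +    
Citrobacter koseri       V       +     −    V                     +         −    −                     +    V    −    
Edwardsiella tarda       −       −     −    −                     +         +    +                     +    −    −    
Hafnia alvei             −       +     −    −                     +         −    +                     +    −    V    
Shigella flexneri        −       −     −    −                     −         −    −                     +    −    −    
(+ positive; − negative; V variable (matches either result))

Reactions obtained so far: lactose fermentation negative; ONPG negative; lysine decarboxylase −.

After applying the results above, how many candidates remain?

lysine decarboxylase −: excludes 6 organisms — 8 left.
ONPG −: excludes Yersinia enterocolitica, Shigella sonnei, Enterobacter cloacae, Citrobacter koseri — 4 left.
lactose fermentation −: all 4 remaining candidates are consistent.
Still consistent: Proteus mirabilis, Providencia rettgeri, Providencia stuartii, Shigella flexneri.

4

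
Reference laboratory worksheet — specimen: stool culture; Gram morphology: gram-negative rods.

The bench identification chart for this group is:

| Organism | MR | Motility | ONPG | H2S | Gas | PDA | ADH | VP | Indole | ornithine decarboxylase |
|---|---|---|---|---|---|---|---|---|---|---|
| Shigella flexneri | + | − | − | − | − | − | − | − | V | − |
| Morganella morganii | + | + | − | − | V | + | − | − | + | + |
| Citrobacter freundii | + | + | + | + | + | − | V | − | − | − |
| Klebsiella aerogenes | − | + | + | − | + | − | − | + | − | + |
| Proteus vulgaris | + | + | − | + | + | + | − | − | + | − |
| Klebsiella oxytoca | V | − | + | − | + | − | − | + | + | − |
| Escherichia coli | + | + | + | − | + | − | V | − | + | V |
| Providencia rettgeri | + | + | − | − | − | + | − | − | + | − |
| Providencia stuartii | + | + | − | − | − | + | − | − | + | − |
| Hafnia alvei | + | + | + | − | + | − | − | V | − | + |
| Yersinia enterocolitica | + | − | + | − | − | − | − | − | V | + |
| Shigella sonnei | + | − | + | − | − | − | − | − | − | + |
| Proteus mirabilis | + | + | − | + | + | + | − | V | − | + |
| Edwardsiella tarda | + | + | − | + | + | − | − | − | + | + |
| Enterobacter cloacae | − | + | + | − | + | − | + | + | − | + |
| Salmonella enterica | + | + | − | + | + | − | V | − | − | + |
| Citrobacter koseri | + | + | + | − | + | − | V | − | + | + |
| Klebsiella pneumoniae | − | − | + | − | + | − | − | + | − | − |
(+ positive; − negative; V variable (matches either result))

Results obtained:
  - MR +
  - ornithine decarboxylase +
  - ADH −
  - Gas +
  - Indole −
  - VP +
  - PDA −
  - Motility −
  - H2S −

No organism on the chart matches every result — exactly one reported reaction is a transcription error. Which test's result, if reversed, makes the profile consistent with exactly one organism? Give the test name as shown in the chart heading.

As reported, no row in the chart matches all 9 reactions.
Reversing Gas → still no organism matches.
Reversing Motility (to +) → unique match: Hafnia alvei.
Reversing VP → still no organism matches.
Reversing ornithine decarboxylase → still no organism matches.
Reversing MR → still no organism matches.
Reversing ADH → still no organism matches.
Reversing PDA → still no organism matches.
Reversing H2S → still no organism matches.
Reversing Indole → still no organism matches.

Motility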